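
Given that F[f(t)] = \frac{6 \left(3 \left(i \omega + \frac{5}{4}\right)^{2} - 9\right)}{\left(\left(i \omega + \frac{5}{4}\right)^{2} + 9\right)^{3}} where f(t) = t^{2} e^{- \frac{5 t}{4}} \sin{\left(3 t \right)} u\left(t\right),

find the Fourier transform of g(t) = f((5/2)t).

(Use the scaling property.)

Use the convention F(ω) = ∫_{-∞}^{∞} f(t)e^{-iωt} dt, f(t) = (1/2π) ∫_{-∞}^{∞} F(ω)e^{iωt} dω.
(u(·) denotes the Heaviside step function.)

F[g](ω) = \frac{1152000 \left(\left(8 i \omega + 25\right)^{2} - 1200\right)}{\left(\left(8 i \omega + 25\right)^{2} + 3600\right)^{3}}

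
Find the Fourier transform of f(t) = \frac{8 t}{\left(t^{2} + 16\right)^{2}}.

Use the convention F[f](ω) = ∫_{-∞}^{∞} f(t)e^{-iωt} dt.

F(ω) = - i \pi \omega e^{- 4 \left|{\omega}\right|}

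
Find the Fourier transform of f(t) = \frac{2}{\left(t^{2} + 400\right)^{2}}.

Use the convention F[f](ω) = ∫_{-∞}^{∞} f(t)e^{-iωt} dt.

F(ω) = \frac{\pi \left(20 \left|{\omega}\right| + 1\right) e^{- 20 \left|{\omega}\right|}}{8000}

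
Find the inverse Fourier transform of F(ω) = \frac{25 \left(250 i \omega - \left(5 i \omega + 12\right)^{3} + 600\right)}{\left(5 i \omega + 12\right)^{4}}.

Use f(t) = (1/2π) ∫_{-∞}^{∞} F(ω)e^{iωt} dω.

f(t) = 5 \left(t^{2} - 1\right) e^{- \frac{12 t}{5}} u\left(t\right)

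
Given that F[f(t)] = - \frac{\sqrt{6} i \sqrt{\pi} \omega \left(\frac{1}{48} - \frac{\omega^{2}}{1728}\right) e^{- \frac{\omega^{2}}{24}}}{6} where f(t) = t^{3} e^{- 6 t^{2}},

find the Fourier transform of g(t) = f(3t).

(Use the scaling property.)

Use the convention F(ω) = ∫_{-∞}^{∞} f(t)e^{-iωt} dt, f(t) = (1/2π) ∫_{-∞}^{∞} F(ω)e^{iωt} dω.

F[g](ω) = \frac{\sqrt{6} i \sqrt{\pi} \omega \left(\omega^{2} - 324\right) e^{- \frac{\omega^{2}}{216}}}{839808}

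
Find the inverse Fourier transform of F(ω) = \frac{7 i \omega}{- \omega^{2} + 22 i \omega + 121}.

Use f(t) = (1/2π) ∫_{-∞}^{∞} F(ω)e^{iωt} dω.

f(t) = 7 \left(1 - 11 t\right) e^{- 11 t} u\left(t\right)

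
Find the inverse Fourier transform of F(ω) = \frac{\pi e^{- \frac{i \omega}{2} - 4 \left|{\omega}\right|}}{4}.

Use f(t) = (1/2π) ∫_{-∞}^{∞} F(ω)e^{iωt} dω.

f(t) = \frac{1}{\left(t - \frac{1}{2}\right)^{2} + 16}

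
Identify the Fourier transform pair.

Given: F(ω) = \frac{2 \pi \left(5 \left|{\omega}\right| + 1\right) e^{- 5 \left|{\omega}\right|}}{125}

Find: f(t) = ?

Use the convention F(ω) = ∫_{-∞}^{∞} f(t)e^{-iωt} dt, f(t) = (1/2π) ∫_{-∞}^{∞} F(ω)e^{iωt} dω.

f(t) = \frac{4}{\left(t^{2} + 25\right)^{2}}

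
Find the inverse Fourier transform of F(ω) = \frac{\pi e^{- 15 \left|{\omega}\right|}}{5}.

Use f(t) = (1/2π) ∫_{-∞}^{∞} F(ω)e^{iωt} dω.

f(t) = \frac{3}{t^{2} + 225}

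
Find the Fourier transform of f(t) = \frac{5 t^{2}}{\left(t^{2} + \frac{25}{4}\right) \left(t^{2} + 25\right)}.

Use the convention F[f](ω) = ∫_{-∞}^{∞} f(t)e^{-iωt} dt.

F(ω) = \frac{4 \pi e^{- 5 \left|{\omega}\right|}}{3} - \frac{2 \pi e^{- \frac{5 \left|{\omega}\right|}{2}}}{3}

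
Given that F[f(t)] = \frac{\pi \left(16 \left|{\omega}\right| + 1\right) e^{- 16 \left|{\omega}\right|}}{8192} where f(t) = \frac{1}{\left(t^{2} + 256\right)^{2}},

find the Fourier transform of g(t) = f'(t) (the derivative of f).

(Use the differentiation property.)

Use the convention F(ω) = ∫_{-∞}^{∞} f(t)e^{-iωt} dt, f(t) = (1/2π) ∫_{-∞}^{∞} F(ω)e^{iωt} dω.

F[g](ω) = \frac{i \pi \omega \left(16 \left|{\omega}\right| + 1\right) e^{- 16 \left|{\omega}\right|}}{8192}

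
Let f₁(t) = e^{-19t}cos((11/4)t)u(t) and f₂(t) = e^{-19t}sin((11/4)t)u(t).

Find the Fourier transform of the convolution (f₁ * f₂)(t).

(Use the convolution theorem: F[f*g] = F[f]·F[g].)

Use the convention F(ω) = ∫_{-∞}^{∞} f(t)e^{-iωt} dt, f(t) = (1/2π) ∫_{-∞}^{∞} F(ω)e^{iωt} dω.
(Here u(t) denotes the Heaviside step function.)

F[f₁*f₂](ω) = \frac{704 \left(i \omega + 19\right)}{\left(16 \left(i \omega + 19\right)^{2} + 121\right)^{2}}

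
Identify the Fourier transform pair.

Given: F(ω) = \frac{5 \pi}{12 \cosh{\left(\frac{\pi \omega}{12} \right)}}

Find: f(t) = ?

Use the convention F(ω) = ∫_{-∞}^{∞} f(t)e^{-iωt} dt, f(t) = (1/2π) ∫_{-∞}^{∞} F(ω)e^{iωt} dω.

f(t) = \frac{5}{e^{6 t} + e^{- 6 t}}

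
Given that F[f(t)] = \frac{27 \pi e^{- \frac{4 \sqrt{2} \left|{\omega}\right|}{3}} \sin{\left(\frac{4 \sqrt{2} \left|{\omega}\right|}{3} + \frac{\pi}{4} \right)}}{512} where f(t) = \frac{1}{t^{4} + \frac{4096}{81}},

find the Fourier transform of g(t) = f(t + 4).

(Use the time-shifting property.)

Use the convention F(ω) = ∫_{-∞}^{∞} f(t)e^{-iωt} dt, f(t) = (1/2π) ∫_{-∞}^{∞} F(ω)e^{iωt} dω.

F[g](ω) = \frac{27 \pi e^{4 i \omega - \frac{4 \sqrt{2} \left|{\omega}\right|}{3}} \sin{\left(\frac{4 \sqrt{2} \left|{\omega}\right|}{3} + \frac{\pi}{4} \right)}}{512}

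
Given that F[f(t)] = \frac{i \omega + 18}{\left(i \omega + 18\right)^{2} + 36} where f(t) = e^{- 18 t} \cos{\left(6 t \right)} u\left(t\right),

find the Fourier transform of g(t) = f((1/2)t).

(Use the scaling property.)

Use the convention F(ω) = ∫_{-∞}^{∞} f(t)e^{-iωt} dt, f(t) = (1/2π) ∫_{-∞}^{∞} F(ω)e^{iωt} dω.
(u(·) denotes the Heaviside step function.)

F[g](ω) = \frac{i \omega + 9}{\left(i \omega + 9\right)^{2} + 9}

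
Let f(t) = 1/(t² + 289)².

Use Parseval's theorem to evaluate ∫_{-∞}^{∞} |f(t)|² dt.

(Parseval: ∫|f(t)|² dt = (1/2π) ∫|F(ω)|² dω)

∫|f(t)|² dt = \frac{5 \pi}{6565418768}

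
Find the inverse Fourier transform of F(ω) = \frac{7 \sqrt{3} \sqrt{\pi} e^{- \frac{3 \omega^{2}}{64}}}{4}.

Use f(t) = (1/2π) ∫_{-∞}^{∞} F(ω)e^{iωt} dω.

f(t) = 7 e^{- \frac{16 t^{2}}{3}}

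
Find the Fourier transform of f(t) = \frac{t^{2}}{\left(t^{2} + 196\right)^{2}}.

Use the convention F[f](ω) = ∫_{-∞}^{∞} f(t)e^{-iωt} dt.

F(ω) = \frac{\pi \left(1 - 14 \left|{\omega}\right|\right) e^{- 14 \left|{\omega}\right|}}{28}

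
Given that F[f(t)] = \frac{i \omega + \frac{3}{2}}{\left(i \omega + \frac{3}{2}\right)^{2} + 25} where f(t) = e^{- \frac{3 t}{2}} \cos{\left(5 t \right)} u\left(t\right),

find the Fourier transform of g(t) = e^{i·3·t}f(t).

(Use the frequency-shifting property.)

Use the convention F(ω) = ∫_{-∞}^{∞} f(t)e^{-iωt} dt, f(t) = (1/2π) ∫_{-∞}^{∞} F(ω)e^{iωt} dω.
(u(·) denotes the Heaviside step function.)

F[g](ω) = \frac{2 \left(2 i \left(\omega - 3\right) + 3\right)}{\left(2 i \left(\omega - 3\right) + 3\right)^{2} + 100}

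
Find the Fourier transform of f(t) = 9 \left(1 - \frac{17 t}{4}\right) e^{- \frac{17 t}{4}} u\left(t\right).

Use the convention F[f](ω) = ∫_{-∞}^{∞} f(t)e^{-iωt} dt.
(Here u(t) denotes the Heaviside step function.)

F(ω) = \frac{144 i \omega}{- 16 \omega^{2} + 136 i \omega + 289}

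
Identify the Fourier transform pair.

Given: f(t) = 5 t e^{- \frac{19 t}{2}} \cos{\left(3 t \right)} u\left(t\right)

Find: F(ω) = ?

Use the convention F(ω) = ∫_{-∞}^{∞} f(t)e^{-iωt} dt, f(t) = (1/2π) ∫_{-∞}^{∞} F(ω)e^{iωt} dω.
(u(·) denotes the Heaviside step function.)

F(ω) = \frac{20 \left(\left(2 i \omega + 19\right)^{2} - 36\right)}{\left(\left(2 i \omega + 19\right)^{2} + 36\right)^{2}}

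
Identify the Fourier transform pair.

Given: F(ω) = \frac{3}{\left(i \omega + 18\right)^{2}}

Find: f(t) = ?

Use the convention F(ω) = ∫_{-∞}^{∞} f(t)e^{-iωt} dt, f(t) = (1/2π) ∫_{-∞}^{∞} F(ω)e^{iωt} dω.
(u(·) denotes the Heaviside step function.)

f(t) = 3 t e^{- 18 t} u\left(t\right)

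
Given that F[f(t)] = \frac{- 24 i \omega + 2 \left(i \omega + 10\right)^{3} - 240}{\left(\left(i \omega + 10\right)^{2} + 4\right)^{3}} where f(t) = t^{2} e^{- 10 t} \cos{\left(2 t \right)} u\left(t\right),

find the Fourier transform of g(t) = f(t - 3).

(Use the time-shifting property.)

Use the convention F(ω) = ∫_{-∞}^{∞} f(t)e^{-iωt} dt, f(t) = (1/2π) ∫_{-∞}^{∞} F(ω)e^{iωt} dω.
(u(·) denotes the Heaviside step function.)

F[g](ω) = \frac{2 \left(- 12 i \omega + \left(i \omega + 10\right)^{3} - 120\right) e^{- 3 i \omega}}{\left(\left(i \omega + 10\right)^{2} + 4\right)^{3}}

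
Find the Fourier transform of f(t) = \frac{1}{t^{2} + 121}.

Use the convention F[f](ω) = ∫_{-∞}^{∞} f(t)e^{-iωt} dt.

F(ω) = \frac{\pi e^{- 11 \left|{\omega}\right|}}{11}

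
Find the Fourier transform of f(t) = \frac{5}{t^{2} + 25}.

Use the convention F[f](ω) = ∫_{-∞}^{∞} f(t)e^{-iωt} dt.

F(ω) = \pi e^{- 5 \left|{\omega}\right|}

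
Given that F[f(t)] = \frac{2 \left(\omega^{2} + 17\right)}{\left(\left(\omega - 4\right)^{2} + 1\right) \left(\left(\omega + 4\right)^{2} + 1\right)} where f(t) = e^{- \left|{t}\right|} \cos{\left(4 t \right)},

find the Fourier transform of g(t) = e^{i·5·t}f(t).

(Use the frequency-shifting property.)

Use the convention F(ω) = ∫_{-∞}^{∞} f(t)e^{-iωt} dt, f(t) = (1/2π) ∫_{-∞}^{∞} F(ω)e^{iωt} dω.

F[g](ω) = \frac{2 \left(\left(\omega - 5\right)^{2} + 17\right)}{\left(\left(\omega - 9\right)^{2} + 1\right) \left(\left(\omega - 1\right)^{2} + 1\right)}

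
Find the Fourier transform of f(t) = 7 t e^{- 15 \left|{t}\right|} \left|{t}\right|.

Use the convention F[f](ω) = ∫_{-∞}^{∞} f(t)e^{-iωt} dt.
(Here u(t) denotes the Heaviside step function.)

F(ω) = \frac{28 i \omega \left(\omega^{2} - 675\right)}{\left(\omega^{2} + 225\right)^{3}}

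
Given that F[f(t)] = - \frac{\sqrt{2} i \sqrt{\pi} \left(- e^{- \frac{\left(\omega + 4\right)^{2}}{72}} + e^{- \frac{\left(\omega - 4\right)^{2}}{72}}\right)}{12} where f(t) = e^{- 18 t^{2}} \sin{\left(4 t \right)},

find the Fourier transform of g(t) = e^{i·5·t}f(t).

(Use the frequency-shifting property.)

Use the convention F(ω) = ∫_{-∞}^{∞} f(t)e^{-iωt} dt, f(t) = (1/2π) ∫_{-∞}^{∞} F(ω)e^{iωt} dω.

F[g](ω) = \frac{\sqrt{2} i \sqrt{\pi} \left(e^{\frac{\omega}{36} + \frac{9}{8}} - e^{\frac{\omega}{4} + \frac{1}{72}}\right) e^{- \frac{\omega^{2}}{72} - \frac{41}{36}}}{12}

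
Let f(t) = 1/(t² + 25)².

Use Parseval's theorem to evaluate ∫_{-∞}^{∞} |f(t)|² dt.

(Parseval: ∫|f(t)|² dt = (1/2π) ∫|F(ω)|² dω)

∫|f(t)|² dt = \frac{\pi}{250000}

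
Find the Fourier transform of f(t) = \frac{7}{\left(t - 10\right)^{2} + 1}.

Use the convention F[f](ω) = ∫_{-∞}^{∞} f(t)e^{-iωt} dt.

F(ω) = 7 \pi e^{- 10 i \omega - \left|{\omega}\right|}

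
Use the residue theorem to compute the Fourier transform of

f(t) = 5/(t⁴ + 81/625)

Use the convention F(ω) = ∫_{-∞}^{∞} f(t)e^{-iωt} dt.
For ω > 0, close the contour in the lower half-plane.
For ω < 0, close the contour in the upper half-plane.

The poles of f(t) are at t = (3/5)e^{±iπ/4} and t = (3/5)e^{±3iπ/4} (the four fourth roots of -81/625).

Let g(z) = f(z)e^{-iωz}; for large |z| the factor e^{-iωz} decays in the lower half-plane when ω > 0 and in the upper half-plane when ω < 0.

Case ω > 0 (lower half-plane, clockwise contour ⇒ F(ω) = -2πi·ΣRes):
  Res_{z = - \frac{3 \sqrt{2}}{10} - \frac{3 \sqrt{2} i}{10}} g(z) = \frac{625 \sqrt{2} i \left(1 - i\right) e^{\frac{3 \sqrt{2} \omega \left(-1 + i\right)}{10}}}{216}
  Res_{z = \frac{3 \sqrt{2}}{10} - \frac{3 \sqrt{2} i}{10}} g(z) = \frac{625 \sqrt{2} i \left(1 + i\right) e^{- \frac{3 \sqrt{2} \omega \left(1 + i\right)}{10}}}{216}
  F(ω) = -2πi·ΣRes = \frac{625 \sqrt{2} \pi \left(1 - i\right) \left(e^{\frac{3 \sqrt{2} i \omega}{5}} + i\right) e^{- \frac{3 \sqrt{2} \omega \left(1 + i\right)}{10}}}{108} = \frac{625 \pi e^{- \frac{3 \sqrt{2} \omega}{10}} \sin{\left(\frac{3 \sqrt{2} \omega}{10} + \frac{\pi}{4} \right)}}{27}

Case ω < 0 (upper half-plane, counterclockwise contour ⇒ F(ω) = +2πi·ΣRes):
  Res_{z = \frac{3 \sqrt{2}}{10} + \frac{3 \sqrt{2} i}{10}} g(z) = \frac{625 \sqrt{2} i \left(-1 + i\right) e^{\frac{3 \sqrt{2} \omega \left(1 - i\right)}{10}}}{216}
  Res_{z = - \frac{3 \sqrt{2}}{10} + \frac{3 \sqrt{2} i}{10}} g(z) = \frac{625 \sqrt{2} \left(1 - i\right) e^{\frac{3 \sqrt{2} \omega \left(1 + i\right)}{10}}}{216}
  F(ω) = 2πi·ΣRes = - \frac{625 \sqrt{2} i \pi \left(i \left(1 - i\right) e^{\frac{3 \sqrt{2} \omega \left(1 - i\right)}{10}} - \left(1 - i\right) e^{\frac{3 \sqrt{2} \omega \left(1 + i\right)}{10}}\right)}{108} = \frac{625 \pi e^{\frac{3 \sqrt{2} \omega}{10}} \cos{\left(\frac{3 \sqrt{2} \omega}{10} + \frac{\pi}{4} \right)}}{27}

Both cases combine into a single formula in |ω|:

F(ω) = \frac{625 \pi e^{- \frac{3 \sqrt{2} \left|{\omega}\right|}{10}} \sin{\left(\frac{3 \sqrt{2} \left|{\omega}\right|}{10} + \frac{\pi}{4} \right)}}{27}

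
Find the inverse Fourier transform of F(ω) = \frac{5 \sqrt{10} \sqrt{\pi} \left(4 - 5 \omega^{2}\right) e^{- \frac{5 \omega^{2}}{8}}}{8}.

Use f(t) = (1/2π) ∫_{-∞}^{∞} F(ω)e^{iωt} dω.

f(t) = 4 t^{2} e^{- \frac{2 t^{2}}{5}}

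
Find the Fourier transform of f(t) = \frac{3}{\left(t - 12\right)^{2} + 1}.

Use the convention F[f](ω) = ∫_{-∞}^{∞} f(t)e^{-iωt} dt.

F(ω) = 3 \pi e^{- 12 i \omega - \left|{\omega}\right|}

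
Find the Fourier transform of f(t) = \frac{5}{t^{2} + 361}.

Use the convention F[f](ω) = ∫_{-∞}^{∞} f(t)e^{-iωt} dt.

F(ω) = \frac{5 \pi e^{- 19 \left|{\omega}\right|}}{19}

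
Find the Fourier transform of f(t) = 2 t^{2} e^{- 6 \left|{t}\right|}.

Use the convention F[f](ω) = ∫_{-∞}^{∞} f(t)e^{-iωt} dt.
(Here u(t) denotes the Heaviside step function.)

F(ω) = \frac{144 \left(12 - \omega^{2}\right)}{\left(\omega^{2} + 36\right)^{3}}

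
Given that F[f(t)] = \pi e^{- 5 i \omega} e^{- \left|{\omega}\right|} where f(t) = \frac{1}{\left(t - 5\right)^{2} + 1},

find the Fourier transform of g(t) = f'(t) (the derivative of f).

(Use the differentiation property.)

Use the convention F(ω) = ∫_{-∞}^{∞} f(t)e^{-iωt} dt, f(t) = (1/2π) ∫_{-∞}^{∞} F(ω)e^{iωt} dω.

F[g](ω) = i \pi \omega e^{- 5 i \omega - \left|{\omega}\right|}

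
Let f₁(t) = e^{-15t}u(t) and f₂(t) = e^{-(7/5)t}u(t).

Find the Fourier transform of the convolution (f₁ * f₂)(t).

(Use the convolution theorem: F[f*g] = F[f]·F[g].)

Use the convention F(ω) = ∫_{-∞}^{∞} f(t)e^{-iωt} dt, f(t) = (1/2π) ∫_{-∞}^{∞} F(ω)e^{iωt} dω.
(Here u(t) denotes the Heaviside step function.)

F[f₁*f₂](ω) = \frac{5}{\left(i \omega + 15\right) \left(5 i \omega + 7\right)}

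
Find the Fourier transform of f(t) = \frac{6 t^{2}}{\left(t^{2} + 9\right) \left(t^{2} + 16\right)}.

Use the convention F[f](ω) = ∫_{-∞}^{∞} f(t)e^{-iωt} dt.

F(ω) = \frac{6 \pi \left(4 - 3 e^{\left|{\omega}\right|}\right) e^{- 4 \left|{\omega}\right|}}{7}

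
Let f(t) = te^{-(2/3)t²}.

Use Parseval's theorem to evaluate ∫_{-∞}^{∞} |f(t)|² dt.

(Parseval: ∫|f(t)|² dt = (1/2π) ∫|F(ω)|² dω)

∫|f(t)|² dt = \frac{3 \sqrt{3} \sqrt{\pi}}{16}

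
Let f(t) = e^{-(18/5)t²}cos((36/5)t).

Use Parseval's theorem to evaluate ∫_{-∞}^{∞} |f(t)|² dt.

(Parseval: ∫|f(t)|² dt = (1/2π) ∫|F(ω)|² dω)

∫|f(t)|² dt = \frac{\sqrt{5} \sqrt{\pi} \left(1 + e^{\frac{36}{5}}\right)}{12 e^{\frac{36}{5}}}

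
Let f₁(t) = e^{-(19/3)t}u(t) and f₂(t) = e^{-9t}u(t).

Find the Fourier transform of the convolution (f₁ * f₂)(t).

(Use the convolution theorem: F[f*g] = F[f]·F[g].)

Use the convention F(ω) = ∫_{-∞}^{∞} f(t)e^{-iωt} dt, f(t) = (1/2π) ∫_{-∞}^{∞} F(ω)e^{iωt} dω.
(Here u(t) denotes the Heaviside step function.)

F[f₁*f₂](ω) = \frac{3}{\left(i \omega + 9\right) \left(3 i \omega + 19\right)}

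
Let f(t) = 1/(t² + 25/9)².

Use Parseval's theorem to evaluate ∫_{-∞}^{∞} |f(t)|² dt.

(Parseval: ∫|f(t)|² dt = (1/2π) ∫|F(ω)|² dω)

∫|f(t)|² dt = \frac{2187 \pi}{250000}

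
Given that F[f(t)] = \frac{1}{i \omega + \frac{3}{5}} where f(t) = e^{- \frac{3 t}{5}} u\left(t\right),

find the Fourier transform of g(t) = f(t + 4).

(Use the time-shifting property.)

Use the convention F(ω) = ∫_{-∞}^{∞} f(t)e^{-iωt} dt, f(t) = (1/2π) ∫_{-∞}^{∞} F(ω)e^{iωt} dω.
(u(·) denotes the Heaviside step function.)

F[g](ω) = \frac{5 e^{4 i \omega}}{5 i \omega + 3}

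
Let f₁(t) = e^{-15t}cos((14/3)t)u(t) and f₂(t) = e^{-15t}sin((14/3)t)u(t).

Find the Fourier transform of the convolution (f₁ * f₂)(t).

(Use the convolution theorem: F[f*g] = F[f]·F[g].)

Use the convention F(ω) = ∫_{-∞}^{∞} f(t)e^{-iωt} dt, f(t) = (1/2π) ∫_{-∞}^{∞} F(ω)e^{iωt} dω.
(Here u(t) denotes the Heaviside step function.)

F[f₁*f₂](ω) = \frac{378 \left(i \omega + 15\right)}{\left(9 \left(i \omega + 15\right)^{2} + 196\right)^{2}}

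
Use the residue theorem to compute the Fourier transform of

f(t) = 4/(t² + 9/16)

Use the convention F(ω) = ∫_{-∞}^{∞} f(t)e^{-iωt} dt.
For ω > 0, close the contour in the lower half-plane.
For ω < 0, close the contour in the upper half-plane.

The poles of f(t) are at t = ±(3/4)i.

Let g(z) = f(z)e^{-iωz}; for large |z| the factor e^{-iωz} decays in the lower half-plane when ω > 0 and in the upper half-plane when ω < 0.

Case ω > 0 (lower half-plane, clockwise contour ⇒ F(ω) = -2πi·ΣRes):
  Res_{z = - \frac{3 i}{4}} g(z) = \frac{8 i e^{- \frac{3 \omega}{4}}}{3}
  F(ω) = -2πi·ΣRes = \frac{16 \pi e^{- \frac{3 \omega}{4}}}{3}

Case ω < 0 (upper half-plane, counterclockwise contour ⇒ F(ω) = +2πi·ΣRes):
  Res_{z = \frac{3 i}{4}} g(z) = - \frac{8 i e^{\frac{3 \omega}{4}}}{3}
  F(ω) = 2πi·ΣRes = \frac{16 \pi e^{\frac{3 \omega}{4}}}{3}

Both cases combine into a single formula in |ω|:

F(ω) = \frac{16 \pi e^{- \frac{3 \left|{\omega}\right|}{4}}}{3}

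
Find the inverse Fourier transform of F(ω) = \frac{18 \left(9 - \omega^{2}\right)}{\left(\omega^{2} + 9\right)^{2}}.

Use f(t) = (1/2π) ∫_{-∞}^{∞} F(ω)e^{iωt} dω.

f(t) = 9 e^{- 3 \left|{t}\right|} \left|{t}\right|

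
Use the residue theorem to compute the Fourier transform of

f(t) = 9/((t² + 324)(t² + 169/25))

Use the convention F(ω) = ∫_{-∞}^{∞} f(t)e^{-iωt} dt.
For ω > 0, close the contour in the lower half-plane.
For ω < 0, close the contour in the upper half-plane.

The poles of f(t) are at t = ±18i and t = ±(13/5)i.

Let g(z) = f(z)e^{-iωz}; for large |z| the factor e^{-iωz} decays in the lower half-plane when ω > 0 and in the upper half-plane when ω < 0.

Case ω > 0 (lower half-plane, clockwise contour ⇒ F(ω) = -2πi·ΣRes):
  Res_{z = - 18 i} g(z) = - \frac{25 i e^{- 18 \omega}}{31724}
  Res_{z = - \frac{13 i}{5}} g(z) = \frac{1125 i e^{- \frac{13 \omega}{5}}}{206206}
  F(ω) = -2πi·ΣRes = - \frac{25 \pi e^{- 18 \omega}}{15862} + \frac{1125 \pi e^{- \frac{13 \omega}{5}}}{103103}

Case ω < 0 (upper half-plane, counterclockwise contour ⇒ F(ω) = +2πi·ΣRes):
  Res_{z = 18 i} g(z) = \frac{25 i e^{18 \omega}}{31724}
  Res_{z = \frac{13 i}{5}} g(z) = - \frac{1125 i e^{\frac{13 \omega}{5}}}{206206}
  F(ω) = 2πi·ΣRes = \frac{25 \pi \left(90 e^{\frac{13 \omega}{5}} - 13 e^{18 \omega}\right)}{206206}

Both cases combine into a single formula in |ω|:

F(ω) = - \frac{25 \pi e^{- 18 \left|{\omega}\right|}}{15862} + \frac{1125 \pi e^{- \frac{13 \left|{\omega}\right|}{5}}}{103103}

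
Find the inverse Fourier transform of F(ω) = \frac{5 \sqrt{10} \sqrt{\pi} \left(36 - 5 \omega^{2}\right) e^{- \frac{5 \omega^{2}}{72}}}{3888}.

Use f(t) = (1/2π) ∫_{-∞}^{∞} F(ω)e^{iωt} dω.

f(t) = 2 t^{2} e^{- \frac{18 t^{2}}{5}}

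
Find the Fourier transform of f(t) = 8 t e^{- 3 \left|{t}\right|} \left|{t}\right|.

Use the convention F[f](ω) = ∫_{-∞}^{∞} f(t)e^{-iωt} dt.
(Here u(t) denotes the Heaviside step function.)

F(ω) = \frac{32 i \omega \left(\omega^{2} - 27\right)}{\left(\omega^{2} + 9\right)^{3}}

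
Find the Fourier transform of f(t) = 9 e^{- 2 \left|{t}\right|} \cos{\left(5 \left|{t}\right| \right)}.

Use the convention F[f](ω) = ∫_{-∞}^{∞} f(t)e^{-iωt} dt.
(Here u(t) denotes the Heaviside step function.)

F(ω) = \frac{36 \left(\omega^{2} + 29\right)}{\omega^{4} - 42 \omega^{2} + 841}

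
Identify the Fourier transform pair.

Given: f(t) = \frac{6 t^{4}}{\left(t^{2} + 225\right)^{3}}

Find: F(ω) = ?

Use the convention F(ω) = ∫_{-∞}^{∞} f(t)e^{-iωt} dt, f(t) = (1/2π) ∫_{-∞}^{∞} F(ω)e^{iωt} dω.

F(ω) = \frac{3 \pi \left(75 \omega^{2} - 25 \left|{\omega}\right| + 1\right) e^{- 15 \left|{\omega}\right|}}{20}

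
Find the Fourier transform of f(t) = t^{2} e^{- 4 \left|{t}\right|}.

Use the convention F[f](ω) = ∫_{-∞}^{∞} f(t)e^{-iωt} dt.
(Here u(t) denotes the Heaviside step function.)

F(ω) = \frac{16 \left(16 - 3 \omega^{2}\right)}{\left(\omega^{2} + 16\right)^{3}}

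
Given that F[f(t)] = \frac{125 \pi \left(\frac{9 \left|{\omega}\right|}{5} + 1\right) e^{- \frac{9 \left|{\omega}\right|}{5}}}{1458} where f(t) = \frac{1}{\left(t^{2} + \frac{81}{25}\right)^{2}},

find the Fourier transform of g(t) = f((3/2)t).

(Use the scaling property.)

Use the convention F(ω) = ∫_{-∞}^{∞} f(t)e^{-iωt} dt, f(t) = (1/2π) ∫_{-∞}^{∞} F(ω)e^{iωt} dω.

F[g](ω) = \frac{25 \pi \left(6 \left|{\omega}\right| + 5\right) e^{- \frac{6 \left|{\omega}\right|}{5}}}{2187}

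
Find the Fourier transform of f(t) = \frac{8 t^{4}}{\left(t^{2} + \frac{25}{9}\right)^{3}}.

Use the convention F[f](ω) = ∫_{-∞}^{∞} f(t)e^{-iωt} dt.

F(ω) = \frac{\pi \left(25 \omega^{2} - 75 \left|{\omega}\right| + 27\right) e^{- \frac{5 \left|{\omega}\right|}{3}}}{15}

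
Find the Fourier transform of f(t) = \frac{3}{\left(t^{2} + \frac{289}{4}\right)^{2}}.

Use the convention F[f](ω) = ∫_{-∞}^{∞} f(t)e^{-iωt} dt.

F(ω) = \frac{6 \pi \left(17 \left|{\omega}\right| + 2\right) e^{- \frac{17 \left|{\omega}\right|}{2}}}{4913}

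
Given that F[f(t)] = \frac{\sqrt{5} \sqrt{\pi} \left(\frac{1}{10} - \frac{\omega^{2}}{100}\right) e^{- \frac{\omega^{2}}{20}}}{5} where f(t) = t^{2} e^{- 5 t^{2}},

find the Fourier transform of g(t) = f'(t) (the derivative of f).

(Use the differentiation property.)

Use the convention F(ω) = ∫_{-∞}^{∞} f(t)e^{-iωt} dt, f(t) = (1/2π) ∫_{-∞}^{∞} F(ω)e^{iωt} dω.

F[g](ω) = \frac{\sqrt{5} i \sqrt{\pi} \omega \left(10 - \omega^{2}\right) e^{- \frac{\omega^{2}}{20}}}{500}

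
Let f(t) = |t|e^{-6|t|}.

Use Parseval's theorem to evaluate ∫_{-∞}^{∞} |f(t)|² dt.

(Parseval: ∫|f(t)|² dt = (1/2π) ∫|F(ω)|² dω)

∫|f(t)|² dt = \frac{1}{432}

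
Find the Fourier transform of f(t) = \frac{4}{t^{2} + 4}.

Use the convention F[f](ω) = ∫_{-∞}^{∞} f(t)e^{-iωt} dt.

F(ω) = 2 \pi e^{- 2 \left|{\omega}\right|}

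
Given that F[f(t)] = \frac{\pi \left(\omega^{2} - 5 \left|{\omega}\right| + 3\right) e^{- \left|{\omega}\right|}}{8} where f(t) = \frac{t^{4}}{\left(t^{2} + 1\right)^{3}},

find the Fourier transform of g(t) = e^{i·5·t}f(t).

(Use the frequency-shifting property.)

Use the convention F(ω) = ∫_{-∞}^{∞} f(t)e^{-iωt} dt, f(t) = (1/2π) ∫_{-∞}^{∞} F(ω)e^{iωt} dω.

F[g](ω) = \frac{\pi \left(\left(\omega - 5\right)^{2} - 5 \left|{\omega - 5}\right| + 3\right) e^{- \left|{\omega - 5}\right|}}{8}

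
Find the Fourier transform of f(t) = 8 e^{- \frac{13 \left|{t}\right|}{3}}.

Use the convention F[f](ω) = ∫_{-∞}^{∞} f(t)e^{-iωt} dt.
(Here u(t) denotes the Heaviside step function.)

F(ω) = \frac{624}{9 \omega^{2} + 169}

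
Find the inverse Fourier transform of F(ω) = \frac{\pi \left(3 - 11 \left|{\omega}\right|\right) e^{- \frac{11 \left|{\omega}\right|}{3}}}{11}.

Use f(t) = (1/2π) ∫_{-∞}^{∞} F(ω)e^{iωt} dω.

f(t) = \frac{2 t^{2}}{\left(t^{2} + \frac{121}{9}\right)^{2}}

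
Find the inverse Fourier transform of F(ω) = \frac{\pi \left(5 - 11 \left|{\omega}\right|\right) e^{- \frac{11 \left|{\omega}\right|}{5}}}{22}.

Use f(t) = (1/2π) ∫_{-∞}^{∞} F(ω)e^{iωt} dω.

f(t) = \frac{t^{2}}{\left(t^{2} + \frac{121}{25}\right)^{2}}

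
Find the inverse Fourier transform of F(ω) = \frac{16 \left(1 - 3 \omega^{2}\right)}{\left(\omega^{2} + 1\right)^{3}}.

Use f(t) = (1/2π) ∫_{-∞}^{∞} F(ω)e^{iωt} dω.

f(t) = 4 t^{2} e^{- \left|{t}\right|}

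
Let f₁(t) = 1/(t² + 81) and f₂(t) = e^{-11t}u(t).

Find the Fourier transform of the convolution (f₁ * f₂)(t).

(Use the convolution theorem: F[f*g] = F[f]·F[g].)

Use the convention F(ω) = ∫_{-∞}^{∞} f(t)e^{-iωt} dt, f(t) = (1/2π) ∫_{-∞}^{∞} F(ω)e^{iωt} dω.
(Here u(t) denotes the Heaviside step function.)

F[f₁*f₂](ω) = \frac{\pi e^{- 9 \left|{\omega}\right|}}{9 \left(i \omega + 11\right)}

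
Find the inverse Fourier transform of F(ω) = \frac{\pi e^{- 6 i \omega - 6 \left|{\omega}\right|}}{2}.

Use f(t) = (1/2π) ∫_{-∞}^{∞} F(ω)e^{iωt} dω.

f(t) = \frac{3}{\left(t - 6\right)^{2} + 36}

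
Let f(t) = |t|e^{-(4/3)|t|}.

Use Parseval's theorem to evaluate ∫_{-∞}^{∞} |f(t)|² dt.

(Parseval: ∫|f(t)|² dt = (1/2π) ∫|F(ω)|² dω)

∫|f(t)|² dt = \frac{27}{128}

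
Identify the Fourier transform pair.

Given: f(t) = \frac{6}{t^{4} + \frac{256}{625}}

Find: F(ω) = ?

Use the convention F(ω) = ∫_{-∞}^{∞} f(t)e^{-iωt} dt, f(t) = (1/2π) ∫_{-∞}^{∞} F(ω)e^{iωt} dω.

F(ω) = \frac{375 \pi e^{- \frac{2 \sqrt{2} \left|{\omega}\right|}{5}} \sin{\left(\frac{2 \sqrt{2} \left|{\omega}\right|}{5} + \frac{\pi}{4} \right)}}{32}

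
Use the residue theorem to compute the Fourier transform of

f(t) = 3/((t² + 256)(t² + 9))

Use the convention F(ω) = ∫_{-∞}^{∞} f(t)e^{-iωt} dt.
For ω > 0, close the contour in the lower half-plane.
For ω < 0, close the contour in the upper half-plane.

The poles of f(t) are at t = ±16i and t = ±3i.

Let g(z) = f(z)e^{-iωz}; for large |z| the factor e^{-iωz} decays in the lower half-plane when ω > 0 and in the upper half-plane when ω < 0.

Case ω > 0 (lower half-plane, clockwise contour ⇒ F(ω) = -2πi·ΣRes):
  Res_{z = - 16 i} g(z) = - \frac{3 i e^{- 16 \omega}}{7904}
  Res_{z = - 3 i} g(z) = \frac{i e^{- 3 \omega}}{494}
  F(ω) = -2πi·ΣRes = \frac{\pi \left(16 e^{13 \omega} - 3\right) e^{- 16 \omega}}{3952}

Case ω < 0 (upper half-plane, counterclockwise contour ⇒ F(ω) = +2πi·ΣRes):
  Res_{z = 16 i} g(z) = \frac{3 i e^{16 \omega}}{7904}
  Res_{z = 3 i} g(z) = - \frac{i e^{3 \omega}}{494}
  F(ω) = 2πi·ΣRes = \frac{\pi \left(16 - 3 e^{13 \omega}\right) e^{3 \omega}}{3952}

Both cases combine into a single formula in |ω|:

F(ω) = \frac{\pi \left(16 e^{13 \left|{\omega}\right|} - 3\right) e^{- 16 \left|{\omega}\right|}}{3952}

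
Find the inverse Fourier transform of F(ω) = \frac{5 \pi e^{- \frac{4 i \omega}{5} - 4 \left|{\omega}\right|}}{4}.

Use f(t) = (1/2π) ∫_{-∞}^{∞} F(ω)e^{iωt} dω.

f(t) = \frac{5}{\left(t - \frac{4}{5}\right)^{2} + 16}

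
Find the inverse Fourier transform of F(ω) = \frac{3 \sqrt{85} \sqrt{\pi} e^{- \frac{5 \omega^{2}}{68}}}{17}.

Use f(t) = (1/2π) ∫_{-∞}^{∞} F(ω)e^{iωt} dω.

f(t) = 3 e^{- \frac{17 t^{2}}{5}}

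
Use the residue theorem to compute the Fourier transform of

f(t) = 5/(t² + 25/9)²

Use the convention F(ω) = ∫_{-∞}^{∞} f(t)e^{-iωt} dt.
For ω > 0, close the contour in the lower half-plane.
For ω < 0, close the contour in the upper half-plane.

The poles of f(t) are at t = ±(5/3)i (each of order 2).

Let g(z) = f(z)e^{-iωz}; for large |z| the factor e^{-iωz} decays in the lower half-plane when ω > 0 and in the upper half-plane when ω < 0.

Case ω > 0 (lower half-plane, clockwise contour ⇒ F(ω) = -2πi·ΣRes):
  Res_{z = - \frac{5 i}{3}} g(z) = \frac{9 i \left(5 \omega + 3\right) e^{- \frac{5 \omega}{3}}}{100} (pole of order 2)
  F(ω) = -2πi·ΣRes = \frac{9 \pi \left(5 \omega + 3\right) e^{- \frac{5 \omega}{3}}}{50}

Case ω < 0 (upper half-plane, counterclockwise contour ⇒ F(ω) = +2πi·ΣRes):
  Res_{z = \frac{5 i}{3}} g(z) = \frac{9 i \left(5 \omega - 3\right) e^{\frac{5 \omega}{3}}}{100} (pole of order 2)
  F(ω) = 2πi·ΣRes = \frac{9 \pi \left(3 - 5 \omega\right) e^{\frac{5 \omega}{3}}}{50}

Both cases combine into a single formula in |ω|:

F(ω) = \frac{9 \pi \left(5 \left|{\omega}\right| + 3\right) e^{- \frac{5 \left|{\omega}\right|}{3}}}{50}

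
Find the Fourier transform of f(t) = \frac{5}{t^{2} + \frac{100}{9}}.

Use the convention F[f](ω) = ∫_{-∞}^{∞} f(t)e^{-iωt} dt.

F(ω) = \frac{3 \pi e^{- \frac{10 \left|{\omega}\right|}{3}}}{2}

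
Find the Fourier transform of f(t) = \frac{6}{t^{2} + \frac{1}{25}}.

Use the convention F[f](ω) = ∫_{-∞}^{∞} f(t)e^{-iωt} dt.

F(ω) = 30 \pi e^{- \frac{\left|{\omega}\right|}{5}}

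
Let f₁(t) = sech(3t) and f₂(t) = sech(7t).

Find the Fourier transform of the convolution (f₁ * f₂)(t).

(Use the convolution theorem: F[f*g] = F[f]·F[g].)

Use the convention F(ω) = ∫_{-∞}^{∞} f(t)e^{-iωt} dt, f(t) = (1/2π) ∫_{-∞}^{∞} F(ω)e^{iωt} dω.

F[f₁*f₂](ω) = \frac{\pi^{2}}{21 \cosh{\left(\frac{\pi \omega}{14} \right)} \cosh{\left(\frac{\pi \omega}{6} \right)}}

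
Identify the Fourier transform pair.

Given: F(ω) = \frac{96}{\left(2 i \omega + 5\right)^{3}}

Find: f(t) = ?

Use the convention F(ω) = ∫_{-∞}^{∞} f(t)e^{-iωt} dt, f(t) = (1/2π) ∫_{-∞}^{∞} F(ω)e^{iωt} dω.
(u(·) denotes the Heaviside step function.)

f(t) = 6 t^{2} e^{- \frac{5 t}{2}} u\left(t\right)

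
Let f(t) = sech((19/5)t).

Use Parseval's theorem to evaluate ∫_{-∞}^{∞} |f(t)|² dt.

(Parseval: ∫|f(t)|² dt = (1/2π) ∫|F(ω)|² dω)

∫|f(t)|² dt = \frac{10}{19}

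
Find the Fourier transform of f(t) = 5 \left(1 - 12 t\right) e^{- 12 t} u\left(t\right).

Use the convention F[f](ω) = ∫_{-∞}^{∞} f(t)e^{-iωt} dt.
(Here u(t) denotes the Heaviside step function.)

F(ω) = \frac{5 i \omega}{- \omega^{2} + 24 i \omega + 144}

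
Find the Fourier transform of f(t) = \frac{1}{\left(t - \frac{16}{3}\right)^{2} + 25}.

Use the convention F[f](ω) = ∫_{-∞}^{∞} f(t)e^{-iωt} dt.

F(ω) = \frac{\pi e^{- \frac{16 i \omega}{3} - 5 \left|{\omega}\right|}}{5}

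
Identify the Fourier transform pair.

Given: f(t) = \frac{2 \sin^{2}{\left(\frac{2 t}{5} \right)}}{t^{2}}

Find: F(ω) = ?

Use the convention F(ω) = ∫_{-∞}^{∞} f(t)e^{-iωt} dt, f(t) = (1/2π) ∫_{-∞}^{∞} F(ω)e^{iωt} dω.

F(ω) = \begin{cases} \frac{\pi \left(4 - 5 \left|{\omega}\right|\right)}{5} & \text{for}\: \omega > - \frac{4}{5} \wedge \omega < \frac{4}{5} \\0 & \text{otherwise} \end{cases}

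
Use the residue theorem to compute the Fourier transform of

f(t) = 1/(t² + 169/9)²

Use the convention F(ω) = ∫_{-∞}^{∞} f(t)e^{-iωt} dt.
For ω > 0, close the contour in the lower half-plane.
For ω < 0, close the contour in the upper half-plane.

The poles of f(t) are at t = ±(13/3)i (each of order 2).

Let g(z) = f(z)e^{-iωz}; for large |z| the factor e^{-iωz} decays in the lower half-plane when ω > 0 and in the upper half-plane when ω < 0.

Case ω > 0 (lower half-plane, clockwise contour ⇒ F(ω) = -2πi·ΣRes):
  Res_{z = - \frac{13 i}{3}} g(z) = \frac{9 i \left(13 \omega + 3\right) e^{- \frac{13 \omega}{3}}}{8788} (pole of order 2)
  F(ω) = -2πi·ΣRes = \frac{9 \pi \left(13 \omega + 3\right) e^{- \frac{13 \omega}{3}}}{4394}

Case ω < 0 (upper half-plane, counterclockwise contour ⇒ F(ω) = +2πi·ΣRes):
  Res_{z = \frac{13 i}{3}} g(z) = \frac{9 i \left(13 \omega - 3\right) e^{\frac{13 \omega}{3}}}{8788} (pole of order 2)
  F(ω) = 2πi·ΣRes = \frac{9 \pi \left(3 - 13 \omega\right) e^{\frac{13 \omega}{3}}}{4394}

Both cases combine into a single formula in |ω|:

F(ω) = \frac{9 \pi \left(13 \left|{\omega}\right| + 3\right) e^{- \frac{13 \left|{\omega}\right|}{3}}}{4394}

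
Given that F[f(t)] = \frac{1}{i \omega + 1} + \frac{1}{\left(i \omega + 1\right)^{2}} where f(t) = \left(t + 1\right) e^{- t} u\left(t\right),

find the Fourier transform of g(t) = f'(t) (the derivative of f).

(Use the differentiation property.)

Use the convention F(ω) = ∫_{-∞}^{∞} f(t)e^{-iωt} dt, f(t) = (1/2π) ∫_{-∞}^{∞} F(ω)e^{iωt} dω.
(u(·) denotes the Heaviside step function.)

F[g](ω) = \frac{\omega \left(\omega - 2 i\right)}{\omega^{2} - 2 i \omega - 1}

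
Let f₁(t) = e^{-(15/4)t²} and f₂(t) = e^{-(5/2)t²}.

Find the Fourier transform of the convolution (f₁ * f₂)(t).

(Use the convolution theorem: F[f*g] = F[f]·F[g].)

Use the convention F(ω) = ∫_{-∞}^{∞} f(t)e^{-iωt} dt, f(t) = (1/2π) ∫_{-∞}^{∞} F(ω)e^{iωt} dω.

F[f₁*f₂](ω) = \frac{2 \sqrt{6} \pi e^{- \frac{\omega^{2}}{6}}}{15}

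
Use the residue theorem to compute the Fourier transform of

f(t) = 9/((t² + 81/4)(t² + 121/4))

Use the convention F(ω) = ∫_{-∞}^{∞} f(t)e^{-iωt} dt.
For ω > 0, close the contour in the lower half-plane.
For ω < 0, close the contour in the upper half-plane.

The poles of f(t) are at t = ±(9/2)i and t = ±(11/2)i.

Let g(z) = f(z)e^{-iωz}; for large |z| the factor e^{-iωz} decays in the lower half-plane when ω > 0 and in the upper half-plane when ω < 0.

Case ω > 0 (lower half-plane, clockwise contour ⇒ F(ω) = -2πi·ΣRes):
  Res_{z = - \frac{9 i}{2}} g(z) = \frac{i e^{- \frac{9 \omega}{2}}}{10}
  Res_{z = - \frac{11 i}{2}} g(z) = - \frac{9 i e^{- \frac{11 \omega}{2}}}{110}
  F(ω) = -2πi·ΣRes = \frac{\pi \left(11 e^{\omega} - 9\right) e^{- \frac{11 \omega}{2}}}{55}

Case ω < 0 (upper half-plane, counterclockwise contour ⇒ F(ω) = +2πi·ΣRes):
  Res_{z = \frac{9 i}{2}} g(z) = - \frac{i e^{\frac{9 \omega}{2}}}{10}
  Res_{z = \frac{11 i}{2}} g(z) = \frac{9 i e^{\frac{11 \omega}{2}}}{110}
  F(ω) = 2πi·ΣRes = \frac{\pi \left(11 - 9 e^{\omega}\right) e^{\frac{9 \omega}{2}}}{55}

Both cases combine into a single formula in |ω|:

F(ω) = \frac{\pi \left(11 e^{\left|{\omega}\right|} - 9\right) e^{- \frac{11 \left|{\omega}\right|}{2}}}{55}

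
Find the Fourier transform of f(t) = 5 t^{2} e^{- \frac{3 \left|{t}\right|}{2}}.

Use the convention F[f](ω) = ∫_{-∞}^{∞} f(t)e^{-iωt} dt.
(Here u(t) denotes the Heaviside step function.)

F(ω) = \frac{1440 \left(3 - 4 \omega^{2}\right)}{\left(4 \omega^{2} + 9\right)^{3}}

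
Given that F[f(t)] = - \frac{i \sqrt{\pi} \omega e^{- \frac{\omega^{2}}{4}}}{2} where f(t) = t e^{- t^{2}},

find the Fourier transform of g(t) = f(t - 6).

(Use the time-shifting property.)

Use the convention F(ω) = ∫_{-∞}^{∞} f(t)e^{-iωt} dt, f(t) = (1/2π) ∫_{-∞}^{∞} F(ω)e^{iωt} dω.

F[g](ω) = - \frac{i \sqrt{\pi} \omega e^{- \frac{\omega \left(\omega + 24 i\right)}{4}}}{2}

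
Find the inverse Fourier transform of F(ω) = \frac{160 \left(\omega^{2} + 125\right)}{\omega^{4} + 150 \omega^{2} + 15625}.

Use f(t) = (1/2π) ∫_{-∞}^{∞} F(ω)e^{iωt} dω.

f(t) = 8 e^{- 10 \left|{t}\right|} \cos{\left(5 \left|{t}\right| \right)}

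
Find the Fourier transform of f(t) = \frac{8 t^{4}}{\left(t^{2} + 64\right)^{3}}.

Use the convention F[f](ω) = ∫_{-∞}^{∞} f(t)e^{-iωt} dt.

F(ω) = \frac{\pi \left(64 \omega^{2} - 40 \left|{\omega}\right| + 3\right) e^{- 8 \left|{\omega}\right|}}{8}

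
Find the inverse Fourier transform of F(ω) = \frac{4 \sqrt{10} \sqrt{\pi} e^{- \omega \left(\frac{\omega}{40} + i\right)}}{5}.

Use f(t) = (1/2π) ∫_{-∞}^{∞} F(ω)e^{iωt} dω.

f(t) = 8 e^{- 10 \left(t - 1\right)^{2}}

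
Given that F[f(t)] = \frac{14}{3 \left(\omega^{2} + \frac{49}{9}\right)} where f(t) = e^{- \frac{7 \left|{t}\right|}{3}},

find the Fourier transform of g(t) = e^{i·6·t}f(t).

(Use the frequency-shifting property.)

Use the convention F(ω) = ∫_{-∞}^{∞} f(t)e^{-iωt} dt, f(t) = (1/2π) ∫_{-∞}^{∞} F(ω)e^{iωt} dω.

F[g](ω) = \frac{42}{9 \left(\omega - 6\right)^{2} + 49}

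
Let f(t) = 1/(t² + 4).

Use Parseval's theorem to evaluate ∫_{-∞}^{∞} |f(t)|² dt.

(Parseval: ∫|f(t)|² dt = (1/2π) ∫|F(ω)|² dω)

∫|f(t)|² dt = \frac{\pi}{16}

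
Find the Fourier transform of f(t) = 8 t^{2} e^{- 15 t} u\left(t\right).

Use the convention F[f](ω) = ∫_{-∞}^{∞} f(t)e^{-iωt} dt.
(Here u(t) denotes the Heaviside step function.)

F(ω) = \frac{16}{\left(i \omega + 15\right)^{3}}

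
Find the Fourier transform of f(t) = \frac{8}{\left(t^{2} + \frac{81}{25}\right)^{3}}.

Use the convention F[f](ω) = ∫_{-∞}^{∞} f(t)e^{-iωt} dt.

F(ω) = \frac{125 \pi \left(27 \omega^{2} + 45 \left|{\omega}\right| + 25\right) e^{- \frac{9 \left|{\omega}\right|}{5}}}{19683}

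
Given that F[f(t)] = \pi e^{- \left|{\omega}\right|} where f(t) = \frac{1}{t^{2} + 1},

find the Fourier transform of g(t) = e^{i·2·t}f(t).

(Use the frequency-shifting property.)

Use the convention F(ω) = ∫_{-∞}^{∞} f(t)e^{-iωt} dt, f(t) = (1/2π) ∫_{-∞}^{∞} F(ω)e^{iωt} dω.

F[g](ω) = \pi e^{- \left|{\omega - 2}\right|}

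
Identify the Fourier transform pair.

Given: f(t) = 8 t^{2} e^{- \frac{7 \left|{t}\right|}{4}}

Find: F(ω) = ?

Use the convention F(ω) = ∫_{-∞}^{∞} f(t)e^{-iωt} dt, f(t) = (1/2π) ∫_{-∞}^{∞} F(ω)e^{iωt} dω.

F(ω) = \frac{14336 \left(49 - 48 \omega^{2}\right)}{\left(16 \omega^{2} + 49\right)^{3}}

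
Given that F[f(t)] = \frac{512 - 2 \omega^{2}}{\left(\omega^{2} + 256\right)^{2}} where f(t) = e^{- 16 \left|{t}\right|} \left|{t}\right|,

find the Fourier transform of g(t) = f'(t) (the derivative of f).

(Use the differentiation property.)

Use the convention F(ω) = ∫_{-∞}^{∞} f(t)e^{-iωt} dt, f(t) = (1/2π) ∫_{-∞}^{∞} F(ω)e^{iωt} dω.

F[g](ω) = - \frac{2 i \omega \left(\omega^{2} - 256\right)}{\left(\omega^{2} + 256\right)^{2}}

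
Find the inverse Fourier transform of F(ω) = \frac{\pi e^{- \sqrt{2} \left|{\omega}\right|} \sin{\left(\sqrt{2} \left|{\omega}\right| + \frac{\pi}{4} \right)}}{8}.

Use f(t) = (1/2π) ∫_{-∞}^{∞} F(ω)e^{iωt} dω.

f(t) = \frac{1}{t^{4} + 16}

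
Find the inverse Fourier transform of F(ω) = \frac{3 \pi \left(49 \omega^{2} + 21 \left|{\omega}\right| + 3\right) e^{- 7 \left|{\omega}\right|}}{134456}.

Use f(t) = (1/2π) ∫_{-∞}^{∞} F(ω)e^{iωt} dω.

f(t) = \frac{3}{\left(t^{2} + 49\right)^{3}}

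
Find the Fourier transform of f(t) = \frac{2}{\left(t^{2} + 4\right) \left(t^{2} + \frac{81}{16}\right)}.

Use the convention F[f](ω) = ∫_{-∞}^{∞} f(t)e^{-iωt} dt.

F(ω) = \frac{16 \pi e^{- 2 \left|{\omega}\right|}}{17} - \frac{128 \pi e^{- \frac{9 \left|{\omega}\right|}{4}}}{153}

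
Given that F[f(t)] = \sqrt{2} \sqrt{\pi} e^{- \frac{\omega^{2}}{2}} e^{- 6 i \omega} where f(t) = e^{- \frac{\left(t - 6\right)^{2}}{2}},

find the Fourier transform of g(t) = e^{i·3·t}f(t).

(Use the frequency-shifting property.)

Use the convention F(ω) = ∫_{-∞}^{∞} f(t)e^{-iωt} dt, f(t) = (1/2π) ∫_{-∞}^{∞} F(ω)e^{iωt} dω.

F[g](ω) = \sqrt{2} \sqrt{\pi} e^{- \frac{\left(\omega - 3\right) \left(\omega - 3 + 12 i\right)}{2}}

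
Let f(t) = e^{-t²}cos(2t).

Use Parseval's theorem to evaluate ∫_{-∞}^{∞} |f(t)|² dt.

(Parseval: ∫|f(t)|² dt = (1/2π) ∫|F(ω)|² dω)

∫|f(t)|² dt = \frac{\sqrt{2} \sqrt{\pi} \left(1 + e^{2}\right)}{4 e^{2}}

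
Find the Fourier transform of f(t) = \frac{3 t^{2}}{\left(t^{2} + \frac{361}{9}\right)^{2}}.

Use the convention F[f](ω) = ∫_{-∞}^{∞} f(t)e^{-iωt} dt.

F(ω) = \frac{3 \pi \left(3 - 19 \left|{\omega}\right|\right) e^{- \frac{19 \left|{\omega}\right|}{3}}}{38}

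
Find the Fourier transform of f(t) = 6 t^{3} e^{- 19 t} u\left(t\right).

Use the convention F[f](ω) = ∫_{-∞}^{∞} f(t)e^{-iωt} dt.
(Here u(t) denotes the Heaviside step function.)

F(ω) = \frac{36}{\left(i \omega + 19\right)^{4}}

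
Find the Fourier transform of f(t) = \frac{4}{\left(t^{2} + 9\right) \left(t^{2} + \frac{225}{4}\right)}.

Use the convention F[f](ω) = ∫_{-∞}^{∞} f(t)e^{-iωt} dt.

F(ω) = \frac{16 \pi e^{- 3 \left|{\omega}\right|}}{567} - \frac{32 \pi e^{- \frac{15 \left|{\omega}\right|}{2}}}{2835}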